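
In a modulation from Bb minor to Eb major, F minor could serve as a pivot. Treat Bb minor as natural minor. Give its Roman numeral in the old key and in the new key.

v in Bb minor; ii in Eb major

The scale of Bb minor (natural minor) is Bb C Db Eb F Gb Ab; F is degree 5, and the triad built there (F-Ab-C) is minor, so it is v.
The scale of Eb major is Eb F G Ab Bb C D; F is degree 2, and the triad built there (F-Ab-C) is minor, so it is ii.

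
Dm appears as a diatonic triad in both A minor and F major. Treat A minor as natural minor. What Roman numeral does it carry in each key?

iv in A minor; vi in F major

The scale of A minor (natural minor) is A B C D E F G; D is degree 4, and the triad built there (D-F-A) is minor, so it is iv.
The scale of F major is F G A Bb C D E; D is degree 6, and the triad built there (D-F-A) is minor, so it is vi.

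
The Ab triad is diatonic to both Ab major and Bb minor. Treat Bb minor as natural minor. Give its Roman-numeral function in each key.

The scale of Ab major is Ab Bb C Db Eb F G; Ab is degree 1, and the triad built there (Ab-C-Eb) is major, so it is I.
The scale of Bb minor (natural minor) is Bb C Db Eb F Gb Ab; Ab is degree 7, and the triad built there (Ab-C-Eb) is major, so it is VII.

I in Ab major; VII in Bb minor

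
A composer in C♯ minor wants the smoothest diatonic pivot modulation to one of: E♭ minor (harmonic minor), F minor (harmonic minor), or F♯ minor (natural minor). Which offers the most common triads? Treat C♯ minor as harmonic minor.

Triads of C♯ minor (harmonic minor): C♯m (i), D♯dim (ii°), Eaug (III+), F♯m (iv), G♯ (V), A (VI), B♯dim (vii°).
E♭ minor (harmonic minor) shares 0: none.
F minor (harmonic minor) shares 0: none.
F♯ minor (natural minor) shares 3: C♯m, F♯m, A.
The most common triads (3) are shared with F♯ minor.

F♯ minor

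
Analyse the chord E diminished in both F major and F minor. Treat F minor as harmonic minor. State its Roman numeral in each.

The scale of F major is F G A Bb C D E; E is degree 7, and the triad built there (E-G-Bb) is diminished, so it is vii°.
The scale of F minor (harmonic minor) is F G Ab Bb C Db E; E is degree 7, and the triad built there (E-G-Bb) is diminished, so it is vii°.

vii° in F major; vii° in F minor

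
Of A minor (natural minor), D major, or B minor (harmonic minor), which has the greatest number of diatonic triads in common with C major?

Triads of C major: C (I), Dm (ii), Em (iii), F (IV), G (V), Am (vi), Bdim (vii°).
A minor (natural minor) shares 7: C, Dm, Em, F, G, Am, Bdim.
D major shares 2: Em, G.
B minor (harmonic minor) shares 2: Em, G.
The most common triads (7) are shared with A minor.

A minor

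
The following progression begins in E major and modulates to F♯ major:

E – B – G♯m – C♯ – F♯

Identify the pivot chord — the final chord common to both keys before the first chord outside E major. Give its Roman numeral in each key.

G♯m — iii in E major, ii in F♯ major

Chords diatonic to E major: E, F♯m, G♯m, A, B, C♯m, D♯dim.
Reading the progression, the first chord not in that set is C♯, so the modulation leaves E major there.
The chord immediately before C♯ is G♯m, which is diatonic to both keys: iii in E major and ii in F♯ major.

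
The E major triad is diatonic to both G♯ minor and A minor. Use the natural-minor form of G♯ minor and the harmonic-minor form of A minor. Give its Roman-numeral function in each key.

VI in G♯ minor; V in A minor

The scale of G♯ minor (natural minor) is G♯ A♯ B C♯ D♯ E F♯; E is degree 6, and the triad built there (E-G♯-B) is major, so it is VI.
The scale of A minor (harmonic minor) is A B C D E F G♯; E is degree 5, and the triad built there (E-G♯-B) is major, so it is V.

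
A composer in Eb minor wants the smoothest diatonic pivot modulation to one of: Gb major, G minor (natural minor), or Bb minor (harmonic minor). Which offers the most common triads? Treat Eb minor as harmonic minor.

Triads of Eb minor (harmonic minor): Eb minor (i), F diminished (ii°), Gb augmented (III+), Ab minor (iv), Bb major (V), Cb major (VI), D diminished (vii°).
Gb major shares 4: Ebm, Fdim, Abm, Cb.
G minor (natural minor) shares 1: Bb.
Bb minor (harmonic minor) shares 1: Ebm.
The most common triads (4) are shared with Gb major.

Gb major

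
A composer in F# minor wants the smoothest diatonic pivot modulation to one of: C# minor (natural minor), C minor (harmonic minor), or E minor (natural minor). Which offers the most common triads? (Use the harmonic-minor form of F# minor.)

E minor

Triads of F# minor (harmonic minor): F#m (i), G#dim (ii°), Aaug (III+), Bm (iv), C# (V), D (VI), E#dim (vii°).
C# minor (natural minor) shares 1: F#m.
C minor (harmonic minor) shares 0: none.
E minor (natural minor) shares 2: Bm, D.
The most common triads (2) are shared with E minor.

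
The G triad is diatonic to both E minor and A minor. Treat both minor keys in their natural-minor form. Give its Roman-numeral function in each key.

The scale of E minor (natural minor) is E F♯ G A B C D; G is degree 3, and the triad built there (G-B-D) is major, so it is III.
The scale of A minor (natural minor) is A B C D E F G; G is degree 7, and the triad built there (G-B-D) is major, so it is VII.

III in E minor; VII in A minor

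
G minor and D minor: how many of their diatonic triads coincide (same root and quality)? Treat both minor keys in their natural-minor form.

Diatonic triads of G minor (natural minor): Gm (i), Adim (ii°), Bb (III), Cm (iv), Dm (v), Eb (VI), F (VII).
Diatonic triads of D minor (natural minor): Dm (i), Edim (ii°), F (III), Gm (iv), Am (v), Bb (VI), C (VII).
Matching root and quality in both lists: Gm, Bb, Dm, F.
That gives 4 common triads.

4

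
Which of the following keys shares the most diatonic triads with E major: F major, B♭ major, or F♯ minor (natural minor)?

Triads of E major: E (I), F♯m (ii), G♯m (iii), A (IV), B (V), C♯m (vi), D♯dim (vii°).
F major shares 0: none.
B♭ major shares 0: none.
F♯ minor (natural minor) shares 4: E, F♯m, A, C♯m.
The most common triads (4) are shared with F♯ minor.

F♯ minor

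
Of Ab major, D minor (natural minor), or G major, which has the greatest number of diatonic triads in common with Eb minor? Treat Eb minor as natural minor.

Ab major

Triads of Eb minor (natural minor): Eb minor (i), F diminished (ii°), Gb major (III), Ab minor (iv), Bb minor (v), Cb major (VI), Db major (VII).
Ab major shares 2: Bbm, Db.
D minor (natural minor) shares 0: none.
G major shares 0: none.
The most common triads (2) are shared with Ab major.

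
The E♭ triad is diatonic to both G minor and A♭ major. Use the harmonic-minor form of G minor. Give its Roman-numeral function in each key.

VI in G minor; V in A♭ major

The scale of G minor (harmonic minor) is G A B♭ C D E♭ F♯; E♭ is degree 6, and the triad built there (E♭-G-B♭) is major, so it is VI.
The scale of A♭ major is A♭ B♭ C D♭ E♭ F G; E♭ is degree 5, and the triad built there (E♭-G-B♭) is major, so it is V.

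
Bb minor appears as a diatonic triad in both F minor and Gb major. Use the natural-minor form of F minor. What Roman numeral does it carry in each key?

iv in F minor; iii in Gb major

The scale of F minor (natural minor) is F G Ab Bb C Db Eb; Bb is degree 4, and the triad built there (Bb-Db-F) is minor, so it is iv.
The scale of Gb major is Gb Ab Bb Cb Db Eb F; Bb is degree 3, and the triad built there (Bb-Db-F) is minor, so it is iii.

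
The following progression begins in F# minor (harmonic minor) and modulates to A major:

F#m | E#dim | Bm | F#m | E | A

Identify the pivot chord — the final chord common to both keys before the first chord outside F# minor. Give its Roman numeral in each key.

Chords diatonic to F# minor: F#m, G#dim, Aaug, Bm, C#, D, E#dim.
Reading the progression, the first chord not in that set is E, so the modulation leaves F# minor there.
The chord immediately before E is F#m, which is diatonic to both keys: i in F# minor and vi in A major.

F#m — i in F# minor, vi in A major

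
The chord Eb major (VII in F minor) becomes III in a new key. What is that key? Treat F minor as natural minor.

C minor

The numeral III denotes a major triad on scale degree 3. With Eb on degree 3, the tonic of the new key is C.
Degree 3 carries a major triad in natural-minor keys, so the destination is C minor.
Check: the diatonic triads of C minor (natural minor) are Cm (i), Ddim (ii°), Eb (III), Fm (iv), Gm (v), Ab (VI), Bb (VII) — Eb major is indeed III.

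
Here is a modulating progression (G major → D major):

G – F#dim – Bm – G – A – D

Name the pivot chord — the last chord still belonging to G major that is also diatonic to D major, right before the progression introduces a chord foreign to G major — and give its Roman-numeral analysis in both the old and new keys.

Chords diatonic to G major: G, Am, Bm, C, D, Em, F#dim.
Reading the progression, the first chord not in that set is A, so the modulation leaves G major there.
The chord immediately before A is G, which is diatonic to both keys: I in G major and IV in D major.

G — I in G major, IV in D major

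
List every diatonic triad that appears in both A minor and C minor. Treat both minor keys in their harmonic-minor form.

Triads in A minor (harmonic minor): Am (i), Bdim (ii°), Caug (III+), Dm (iv), E (V), F (VI), G#dim (vii°).
Triads in C minor (harmonic minor): Cm (i), Ddim (ii°), Ebaug (III+), Fm (iv), G (V), Ab (VI), Bdim (vii°).
Shared triads with their functions: Bdim (ii° in A minor, vii° in C minor).

Bdim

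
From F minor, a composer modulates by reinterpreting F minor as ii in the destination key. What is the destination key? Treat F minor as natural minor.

The numeral ii denotes a minor triad on scale degree 2. With F on degree 2, the tonic of the new key is Eb.
Degree 2 carries a minor triad in major keys, so the destination is Eb major.
Check: the diatonic triads of Eb major are Eb (I), Fm (ii), Gm (iii), Ab (IV), Bb (V), Cm (vi), Ddim (vii°) — F minor is indeed ii.

Eb major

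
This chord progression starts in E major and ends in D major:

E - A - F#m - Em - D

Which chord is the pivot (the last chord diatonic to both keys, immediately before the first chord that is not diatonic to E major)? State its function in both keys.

F#m — ii in E major, iii in D major

Chords diatonic to E major: E, F#m, G#m, A, B, C#m, D#dim.
Reading the progression, the first chord not in that set is Em, so the modulation leaves E major there.
The chord immediately before Em is F#m, which is diatonic to both keys: ii in E major and iii in D major.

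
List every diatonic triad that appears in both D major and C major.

Em, G

Triads in D major: D (I), Em (ii), F♯m (iii), G (IV), A (V), Bm (vi), C♯dim (vii°).
Triads in C major: C (I), Dm (ii), Em (iii), F (IV), G (V), Am (vi), Bdim (vii°).
Shared triads with their functions: Em (ii in D major, iii in C major); G (IV in D major, V in C major).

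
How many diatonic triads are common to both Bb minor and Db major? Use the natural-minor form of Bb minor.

Diatonic triads of Bb minor (natural minor): Bbm (i), Cdim (ii°), Db (III), Ebm (iv), Fm (v), Gb (VI), Ab (VII).
Diatonic triads of Db major: Db (I), Ebm (ii), Fm (iii), Gb (IV), Ab (V), Bbm (vi), Cdim (vii°).
Matching root and quality in both lists: Bbm, Cdim, Db, Ebm, Fm, Gb, Ab.
That gives 7 common triads.

7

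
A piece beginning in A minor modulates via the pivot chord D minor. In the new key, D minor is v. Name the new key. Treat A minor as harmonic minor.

G minor

The numeral v denotes a minor triad on scale degree 5. With D on degree 5, the tonic of the new key is G.
Degree 5 carries a minor triad in natural-minor keys, so the destination is G minor.
Check: the diatonic triads of G minor (natural minor) are Gm (i), Adim (ii°), Bb (III), Cm (iv), Dm (v), Eb (VI), F (VII) — D minor is indeed v.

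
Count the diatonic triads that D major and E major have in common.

Diatonic triads of D major: D (I), Em (ii), F#m (iii), G (IV), A (V), Bm (vi), C#dim (vii°).
Diatonic triads of E major: E (I), F#m (ii), G#m (iii), A (IV), B (V), C#m (vi), D#dim (vii°).
Matching root and quality in both lists: F#m, A.
That gives 2 common triads.

2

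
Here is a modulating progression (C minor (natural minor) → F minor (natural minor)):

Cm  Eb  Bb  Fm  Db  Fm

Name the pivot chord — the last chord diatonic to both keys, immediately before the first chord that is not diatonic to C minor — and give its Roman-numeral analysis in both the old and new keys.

Fm — iv in C minor, i in F minor

Chords diatonic to C minor: Cm, Ddim, Eb, Fm, Gm, Ab, Bb.
Reading the progression, the first chord not in that set is Db, so the modulation leaves C minor there.
The chord immediately before Db is Fm, which is diatonic to both keys: iv in C minor and i in F minor.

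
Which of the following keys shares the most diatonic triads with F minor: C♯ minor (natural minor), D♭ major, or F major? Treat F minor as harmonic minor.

D♭ major

Triads of F minor (harmonic minor): Fm (i), Gdim (ii°), A♭aug (III+), B♭m (iv), C (V), D♭ (VI), Edim (vii°).
C♯ minor (natural minor) shares 0: none.
D♭ major shares 3: Fm, B♭m, D♭.
F major shares 2: C, Edim.
The most common triads (3) are shared with D♭ major.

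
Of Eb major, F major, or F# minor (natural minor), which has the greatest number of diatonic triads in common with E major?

Triads of E major: E (I), F#m (ii), G#m (iii), A (IV), B (V), C#m (vi), D#dim (vii°).
Eb major shares 0: none.
F major shares 0: none.
F# minor (natural minor) shares 4: E, F#m, A, C#m.
The most common triads (4) are shared with F# minor.

F# minor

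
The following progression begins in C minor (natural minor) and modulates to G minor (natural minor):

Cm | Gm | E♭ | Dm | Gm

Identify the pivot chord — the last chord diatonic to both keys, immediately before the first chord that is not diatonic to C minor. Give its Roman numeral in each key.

E♭ — III in C minor, VI in G minor

Chords diatonic to C minor: Cm, Ddim, E♭, Fm, Gm, A♭, B♭.
Reading the progression, the first chord not in that set is Dm, so the modulation leaves C minor there.
The chord immediately before Dm is E♭, which is diatonic to both keys: III in C minor and VI in G minor.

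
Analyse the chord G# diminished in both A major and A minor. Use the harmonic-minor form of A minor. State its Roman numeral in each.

The scale of A major is A B C# D E F# G#; G# is degree 7, and the triad built there (G#-B-D) is diminished, so it is vii°.
The scale of A minor (harmonic minor) is A B C D E F G#; G# is degree 7, and the triad built there (G#-B-D) is diminished, so it is vii°.

vii° in A major; vii° in A minor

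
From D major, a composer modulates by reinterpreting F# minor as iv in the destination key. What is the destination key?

C# minor

The numeral iv denotes a minor triad on scale degree 4. With F# on degree 4, the tonic of the new key is C#.
Degree 4 carries a minor triad in minor keys, so the destination is C# minor.
Check: the diatonic triads of C# minor (natural minor) are C#m (i), D#dim (ii°), E (III), F#m (iv), G#m (v), A (VI), B (VII) — F# minor is indeed iv.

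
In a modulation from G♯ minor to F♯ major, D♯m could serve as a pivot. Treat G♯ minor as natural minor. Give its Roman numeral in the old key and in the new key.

The scale of G♯ minor (natural minor) is G♯ A♯ B C♯ D♯ E F♯; D♯ is degree 5, and the triad built there (D♯-F♯-A♯) is minor, so it is v.
The scale of F♯ major is F♯ G♯ A♯ B C♯ D♯ E♯; D♯ is degree 6, and the triad built there (D♯-F♯-A♯) is minor, so it is vi.

v in G♯ minor; vi in F♯ major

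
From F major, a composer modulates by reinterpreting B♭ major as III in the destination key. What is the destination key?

G minor

The numeral III denotes a major triad on scale degree 3. With B♭ on degree 3, the tonic of the new key is G.
Degree 3 carries a major triad in natural-minor keys, so the destination is G minor.
Check: the diatonic triads of G minor (natural minor) are Gm (i), Adim (ii°), B♭ (III), Cm (iv), Dm (v), E♭ (VI), F (VII) — B♭ major is indeed III.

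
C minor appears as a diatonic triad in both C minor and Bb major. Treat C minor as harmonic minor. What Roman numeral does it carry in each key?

i in C minor; ii in Bb major

The scale of C minor (harmonic minor) is C D Eb F G Ab B; C is degree 1, and the triad built there (C-Eb-G) is minor, so it is i.
The scale of Bb major is Bb C D Eb F G A; C is degree 2, and the triad built there (C-Eb-G) is minor, so it is ii.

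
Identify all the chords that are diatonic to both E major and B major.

E, G#m, B, C#m

Triads in E major: E (I), F#m (ii), G#m (iii), A (IV), B (V), C#m (vi), D#dim (vii°).
Triads in B major: B (I), C#m (ii), D#m (iii), E (IV), F# (V), G#m (vi), A#dim (vii°).
Shared triads with their functions: E (I in E major, IV in B major); G#m (iii in E major, vi in B major); B (V in E major, I in B major); C#m (vi in E major, ii in B major).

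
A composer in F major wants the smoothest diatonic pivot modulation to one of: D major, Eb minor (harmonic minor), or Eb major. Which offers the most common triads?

Eb major

Triads of F major: F major (I), G minor (ii), A minor (iii), Bb major (IV), C major (V), D minor (vi), E diminished (vii°).
D major shares 0: none.
Eb minor (harmonic minor) shares 1: Bb.
Eb major shares 2: Gm, Bb.
The most common triads (2) are shared with Eb major.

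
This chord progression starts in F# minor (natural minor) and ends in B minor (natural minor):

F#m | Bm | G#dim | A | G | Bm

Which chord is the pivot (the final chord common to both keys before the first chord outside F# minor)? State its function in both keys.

A — III in F# minor, VII in B minor

Chords diatonic to F# minor: F#m, G#dim, A, Bm, C#m, D, E.
Reading the progression, the first chord not in that set is G, so the modulation leaves F# minor there.
The chord immediately before G is A, which is diatonic to both keys: III in F# minor and VII in B minor.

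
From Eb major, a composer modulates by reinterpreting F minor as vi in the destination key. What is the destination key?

The numeral vi denotes a minor triad on scale degree 6. With F on degree 6, the tonic of the new key is Ab.
Degree 6 carries a minor triad in major keys, so the destination is Ab major.
Check: the diatonic triads of Ab major are Ab (I), Bbm (ii), Cm (iii), Db (IV), Eb (V), Fm (vi), Gdim (vii°) — F minor is indeed vi.

Ab major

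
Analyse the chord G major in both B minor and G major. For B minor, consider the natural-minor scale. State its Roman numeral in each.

VI in B minor; I in G major

The scale of B minor (natural minor) is B C# D E F# G A; G is degree 6, and the triad built there (G-B-D) is major, so it is VI.
The scale of G major is G A B C D E F#; G is degree 1, and the triad built there (G-B-D) is major, so it is I.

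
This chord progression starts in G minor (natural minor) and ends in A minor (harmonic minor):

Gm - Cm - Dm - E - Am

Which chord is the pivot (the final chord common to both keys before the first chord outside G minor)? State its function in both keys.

Dm — v in G minor, iv in A minor

Chords diatonic to G minor: Gm, Adim, Bb, Cm, Dm, Eb, F.
Reading the progression, the first chord not in that set is E, so the modulation leaves G minor there.
The chord immediately before E is Dm, which is diatonic to both keys: v in G minor and iv in A minor.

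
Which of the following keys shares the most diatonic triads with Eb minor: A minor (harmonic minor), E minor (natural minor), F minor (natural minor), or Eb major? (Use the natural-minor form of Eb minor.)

Triads of Eb minor (natural minor): Ebm (i), Fdim (ii°), Gb (III), Abm (iv), Bbm (v), Cb (VI), Db (VII).
A minor (harmonic minor) shares 0: none.
E minor (natural minor) shares 0: none.
F minor (natural minor) shares 2: Bbm, Db.
Eb major shares 0: none.
The most common triads (2) are shared with F minor.

F minor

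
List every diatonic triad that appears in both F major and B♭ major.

Triads in F major: F (I), Gm (ii), Am (iii), B♭ (IV), C (V), Dm (vi), Edim (vii°).
Triads in B♭ major: B♭ (I), Cm (ii), Dm (iii), E♭ (IV), F (V), Gm (vi), Adim (vii°).
Shared triads with their functions: F (I in F major, V in B♭ major); Gm (ii in F major, vi in B♭ major); B♭ (IV in F major, I in B♭ major); Dm (vi in F major, iii in B♭ major).

F, Gm, B♭, Dm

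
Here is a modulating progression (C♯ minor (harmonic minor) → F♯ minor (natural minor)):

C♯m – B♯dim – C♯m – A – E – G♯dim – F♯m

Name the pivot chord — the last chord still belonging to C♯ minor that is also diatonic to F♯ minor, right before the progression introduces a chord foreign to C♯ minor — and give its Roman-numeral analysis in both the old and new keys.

Chords diatonic to C♯ minor: C♯m, D♯dim, Eaug, F♯m, G♯, A, B♯dim.
Reading the progression, the first chord not in that set is E, so the modulation leaves C♯ minor there.
The chord immediately before E is A, which is diatonic to both keys: VI in C♯ minor and III in F♯ minor.

A — VI in C♯ minor, III in F♯ minor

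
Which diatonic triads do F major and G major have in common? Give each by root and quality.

Triads in F major: F (I), Gm (ii), Am (iii), Bb (IV), C (V), Dm (vi), Edim (vii°).
Triads in G major: G (I), Am (ii), Bm (iii), C (IV), D (V), Em (vi), F#dim (vii°).
Shared triads with their functions: Am (iii in F major, ii in G major); C (V in F major, IV in G major).

Am, C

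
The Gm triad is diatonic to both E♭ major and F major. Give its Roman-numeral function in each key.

iii in E♭ major; ii in F major

The scale of E♭ major is E♭ F G A♭ B♭ C D; G is degree 3, and the triad built there (G-B♭-D) is minor, so it is iii.
The scale of F major is F G A B♭ C D E; G is degree 2, and the triad built there (G-B♭-D) is minor, so it is ii.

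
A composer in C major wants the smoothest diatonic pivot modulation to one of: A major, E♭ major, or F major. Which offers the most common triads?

F major

Triads of C major: C (I), Dm (ii), Em (iii), F (IV), G (V), Am (vi), Bdim (vii°).
A major shares 0: none.
E♭ major shares 0: none.
F major shares 4: C, Dm, F, Am.
The most common triads (4) are shared with F major.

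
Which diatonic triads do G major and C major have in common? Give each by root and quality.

Triads in G major: G major (I), A minor (ii), B minor (iii), C major (IV), D major (V), E minor (vi), F# diminished (vii°).
Triads in C major: C major (I), D minor (ii), E minor (iii), F major (IV), G major (V), A minor (vi), B diminished (vii°).
Shared triads with their functions: G major (I in G major, V in C major); A minor (ii in G major, vi in C major); C major (IV in G major, I in C major); E minor (vi in G major, iii in C major).

G, Am, C, Em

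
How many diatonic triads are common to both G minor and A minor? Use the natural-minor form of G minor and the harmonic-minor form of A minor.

Diatonic triads of G minor (natural minor): Gm (i), Adim (ii°), B♭ (III), Cm (iv), Dm (v), E♭ (VI), F (VII).
Diatonic triads of A minor (harmonic minor): Am (i), Bdim (ii°), Caug (III+), Dm (iv), E (V), F (VI), G♯dim (vii°).
Matching root and quality in both lists: Dm, F.
That gives 2 common triads.

2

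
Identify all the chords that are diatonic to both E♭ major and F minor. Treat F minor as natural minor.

E♭, Fm, A♭, Cm

Triads in E♭ major: E♭ (I), Fm (ii), Gm (iii), A♭ (IV), B♭ (V), Cm (vi), Ddim (vii°).
Triads in F minor (natural minor): Fm (i), Gdim (ii°), A♭ (III), B♭m (iv), Cm (v), D♭ (VI), E♭ (VII).
Shared triads with their functions: E♭ (I in E♭ major, VII in F minor); Fm (ii in E♭ major, i in F minor); A♭ (IV in E♭ major, III in F minor); Cm (vi in E♭ major, v in F minor).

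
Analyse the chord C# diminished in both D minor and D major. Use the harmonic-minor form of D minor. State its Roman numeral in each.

vii° in D minor; vii° in D major

The scale of D minor (harmonic minor) is D E F G A Bb C#; C# is degree 7, and the triad built there (C#-E-G) is diminished, so it is vii°.
The scale of D major is D E F# G A B C#; C# is degree 7, and the triad built there (C#-E-G) is diminished, so it is vii°.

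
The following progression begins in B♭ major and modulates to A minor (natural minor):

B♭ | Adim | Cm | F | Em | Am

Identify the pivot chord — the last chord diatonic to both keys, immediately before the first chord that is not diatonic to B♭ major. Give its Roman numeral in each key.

F — V in B♭ major, VI in A minor

Chords diatonic to B♭ major: B♭, Cm, Dm, E♭, F, Gm, Adim.
Reading the progression, the first chord not in that set is Em, so the modulation leaves B♭ major there.
The chord immediately before Em is F, which is diatonic to both keys: V in B♭ major and VI in A minor.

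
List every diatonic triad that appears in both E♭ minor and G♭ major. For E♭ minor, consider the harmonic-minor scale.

E♭m, Fdim, A♭m, C♭

Triads in E♭ minor (harmonic minor): E♭ minor (i), F diminished (ii°), G♭ augmented (III+), A♭ minor (iv), B♭ major (V), C♭ major (VI), D diminished (vii°).
Triads in G♭ major: G♭ major (I), A♭ minor (ii), B♭ minor (iii), C♭ major (IV), D♭ major (V), E♭ minor (vi), F diminished (vii°).
Shared triads with their functions: E♭ minor (i in E♭ minor, vi in G♭ major); F diminished (ii° in E♭ minor, vii° in G♭ major); A♭ minor (iv in E♭ minor, ii in G♭ major); C♭ major (VI in E♭ minor, IV in G♭ major).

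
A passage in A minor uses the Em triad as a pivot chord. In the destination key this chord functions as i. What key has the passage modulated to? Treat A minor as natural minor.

The numeral i denotes a minor triad on scale degree 1. With E on degree 1, the tonic of the new key is E.
Degree 1 carries a minor triad in minor keys, so the destination is E minor.
Check: the diatonic triads of E minor (natural minor) are Em (i), F#dim (ii°), G (III), Am (iv), Bm (v), C (VI), D (VII) — Em is indeed i.

E minor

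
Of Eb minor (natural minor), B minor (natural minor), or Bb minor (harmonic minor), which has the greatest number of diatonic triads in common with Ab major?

Triads of Ab major: Ab major (I), Bb minor (ii), C minor (iii), Db major (IV), Eb major (V), F minor (vi), G diminished (vii°).
Eb minor (natural minor) shares 2: Bbm, Db.
B minor (natural minor) shares 0: none.
Bb minor (harmonic minor) shares 1: Bbm.
The most common triads (2) are shared with Eb minor.

Eb minor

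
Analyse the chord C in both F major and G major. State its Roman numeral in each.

The scale of F major is F G A B♭ C D E; C is degree 5, and the triad built there (C-E-G) is major, so it is V.
The scale of G major is G A B C D E F♯; C is degree 4, and the triad built there (C-E-G) is major, so it is IV.

V in F major; IV in G major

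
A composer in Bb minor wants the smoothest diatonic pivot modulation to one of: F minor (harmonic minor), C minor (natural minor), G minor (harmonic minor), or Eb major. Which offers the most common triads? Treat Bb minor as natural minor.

Triads of Bb minor (natural minor): Bb minor (i), C diminished (ii°), Db major (III), Eb minor (iv), F minor (v), Gb major (VI), Ab major (VII).
F minor (harmonic minor) shares 3: Bbm, Db, Fm.
C minor (natural minor) shares 2: Fm, Ab.
G minor (harmonic minor) shares 0: none.
Eb major shares 2: Fm, Ab.
The most common triads (3) are shared with F minor.

F minor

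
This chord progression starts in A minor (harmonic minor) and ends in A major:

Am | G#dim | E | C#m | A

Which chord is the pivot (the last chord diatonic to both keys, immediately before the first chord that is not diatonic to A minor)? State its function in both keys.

E — V in A minor, V in A major

Chords diatonic to A minor: Am, Bdim, Caug, Dm, E, F, G#dim.
Reading the progression, the first chord not in that set is C#m, so the modulation leaves A minor there.
The chord immediately before C#m is E, which is diatonic to both keys: V in A minor and V in A major.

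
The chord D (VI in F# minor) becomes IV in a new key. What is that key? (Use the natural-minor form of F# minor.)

A major

The numeral IV denotes a major triad on scale degree 4. With D on degree 4, the tonic of the new key is A.
Degree 4 carries a major triad in major keys, so the destination is A major.
Check: the diatonic triads of A major are A (I), Bm (ii), C#m (iii), D (IV), E (V), F#m (vi), G#dim (vii°) — D is indeed IV.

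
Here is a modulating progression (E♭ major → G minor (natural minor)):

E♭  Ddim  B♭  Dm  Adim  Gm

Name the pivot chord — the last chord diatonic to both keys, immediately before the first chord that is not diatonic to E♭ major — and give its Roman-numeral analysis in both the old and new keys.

Chords diatonic to E♭ major: E♭, Fm, Gm, A♭, B♭, Cm, Ddim.
Reading the progression, the first chord not in that set is Dm, so the modulation leaves E♭ major there.
The chord immediately before Dm is B♭, which is diatonic to both keys: V in E♭ major and III in G minor.

B♭ — V in E♭ major, III in G minor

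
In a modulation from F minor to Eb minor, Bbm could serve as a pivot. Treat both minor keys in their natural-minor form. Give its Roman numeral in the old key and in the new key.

iv in F minor; v in Eb minor

The scale of F minor (natural minor) is F G Ab Bb C Db Eb; Bb is degree 4, and the triad built there (Bb-Db-F) is minor, so it is iv.
The scale of Eb minor (natural minor) is Eb F Gb Ab Bb Cb Db; Bb is degree 5, and the triad built there (Bb-Db-F) is minor, so it is v.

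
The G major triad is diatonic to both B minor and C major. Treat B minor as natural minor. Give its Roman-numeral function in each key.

VI in B minor; V in C major

The scale of B minor (natural minor) is B C# D E F# G A; G is degree 6, and the triad built there (G-B-D) is major, so it is VI.
The scale of C major is C D E F G A B; G is degree 5, and the triad built there (G-B-D) is major, so it is V.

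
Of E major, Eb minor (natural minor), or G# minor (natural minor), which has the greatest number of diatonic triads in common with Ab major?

Eb minor

Triads of Ab major: Ab (I), Bbm (ii), Cm (iii), Db (IV), Eb (V), Fm (vi), Gdim (vii°).
E major shares 0: none.
Eb minor (natural minor) shares 2: Bbm, Db.
G# minor (natural minor) shares 0: none.
The most common triads (2) are shared with Eb minor.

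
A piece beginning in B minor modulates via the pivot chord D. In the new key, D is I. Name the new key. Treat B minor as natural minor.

D major

The numeral I denotes a major triad on scale degree 1. With D on degree 1, the tonic of the new key is D.
Degree 1 carries a major triad in major keys, so the destination is D major.
Check: the diatonic triads of D major are D (I), Em (ii), F#m (iii), G (IV), A (V), Bm (vi), C#dim (vii°) — D is indeed I.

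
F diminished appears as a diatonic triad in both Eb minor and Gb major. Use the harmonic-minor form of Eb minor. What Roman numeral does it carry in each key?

ii° in Eb minor; vii° in Gb major

The scale of Eb minor (harmonic minor) is Eb F Gb Ab Bb Cb D; F is degree 2, and the triad built there (F-Ab-Cb) is diminished, so it is ii°.
The scale of Gb major is Gb Ab Bb Cb Db Eb F; F is degree 7, and the triad built there (F-Ab-Cb) is diminished, so it is vii°.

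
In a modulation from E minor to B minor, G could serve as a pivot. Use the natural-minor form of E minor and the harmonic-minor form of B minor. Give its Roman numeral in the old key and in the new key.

The scale of E minor (natural minor) is E F# G A B C D; G is degree 3, and the triad built there (G-B-D) is major, so it is III.
The scale of B minor (harmonic minor) is B C# D E F# G A#; G is degree 6, and the triad built there (G-B-D) is major, so it is VI.

III in E minor; VI in B minor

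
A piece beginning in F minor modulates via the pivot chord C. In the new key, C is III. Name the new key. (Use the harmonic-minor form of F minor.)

The numeral III denotes a major triad on scale degree 3. With C on degree 3, the tonic of the new key is A.
Degree 3 carries a major triad in natural-minor keys, so the destination is A minor.
Check: the diatonic triads of A minor (natural minor) are Am (i), Bdim (ii°), C (III), Dm (iv), Em (v), F (VI), G (VII) — C is indeed III.

A minor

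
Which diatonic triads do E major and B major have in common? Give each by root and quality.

E, G#m, B, C#m

Triads in E major: E major (I), F# minor (ii), G# minor (iii), A major (IV), B major (V), C# minor (vi), D# diminished (vii°).
Triads in B major: B major (I), C# minor (ii), D# minor (iii), E major (IV), F# major (V), G# minor (vi), A# diminished (vii°).
Shared triads with their functions: E major (I in E major, IV in B major); G# minor (iii in E major, vi in B major); B major (V in E major, I in B major); C# minor (vi in E major, ii in B major).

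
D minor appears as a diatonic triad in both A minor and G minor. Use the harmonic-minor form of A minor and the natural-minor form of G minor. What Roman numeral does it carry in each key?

iv in A minor; v in G minor

The scale of A minor (harmonic minor) is A B C D E F G♯; D is degree 4, and the triad built there (D-F-A) is minor, so it is iv.
The scale of G minor (natural minor) is G A B♭ C D E♭ F; D is degree 5, and the triad built there (D-F-A) is minor, so it is v.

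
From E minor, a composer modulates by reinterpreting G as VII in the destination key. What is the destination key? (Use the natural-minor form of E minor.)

A minor

The numeral VII denotes a major triad on scale degree 7. With G on degree 7, the tonic of the new key is A.
Degree 7 carries a major triad in natural-minor keys, so the destination is A minor.
Check: the diatonic triads of A minor (natural minor) are Am (i), Bdim (ii°), C (III), Dm (iv), Em (v), F (VI), G (VII) — G is indeed VII.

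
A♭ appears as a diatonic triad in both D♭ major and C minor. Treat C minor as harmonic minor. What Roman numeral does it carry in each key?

V in D♭ major; VI in C minor

The scale of D♭ major is D♭ E♭ F G♭ A♭ B♭ C; A♭ is degree 5, and the triad built there (A♭-C-E♭) is major, so it is V.
The scale of C minor (harmonic minor) is C D E♭ F G A♭ B; A♭ is degree 6, and the triad built there (A♭-C-E♭) is major, so it is VI.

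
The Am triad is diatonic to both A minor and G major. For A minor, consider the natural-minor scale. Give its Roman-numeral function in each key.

The scale of A minor (natural minor) is A B C D E F G; A is degree 1, and the triad built there (A-C-E) is minor, so it is i.
The scale of G major is G A B C D E F#; A is degree 2, and the triad built there (A-C-E) is minor, so it is ii.

i in A minor; ii in G major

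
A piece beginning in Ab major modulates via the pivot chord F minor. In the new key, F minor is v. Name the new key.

Bb minor

The numeral v denotes a minor triad on scale degree 5. With F on degree 5, the tonic of the new key is Bb.
Degree 5 carries a minor triad in natural-minor keys, so the destination is Bb minor.
Check: the diatonic triads of Bb minor (natural minor) are Bbm (i), Cdim (ii°), Db (III), Ebm (iv), Fm (v), Gb (VI), Ab (VII) — F minor is indeed v.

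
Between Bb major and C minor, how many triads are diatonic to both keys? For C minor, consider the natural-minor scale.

4

Diatonic triads of Bb major: Bb major (I), C minor (ii), D minor (iii), Eb major (IV), F major (V), G minor (vi), A diminished (vii°).
Diatonic triads of C minor (natural minor): C minor (i), D diminished (ii°), Eb major (III), F minor (iv), G minor (v), Ab major (VI), Bb major (VII).
Matching root and quality in both lists: Bb major, C minor, Eb major, G minor.
That gives 4 common triads.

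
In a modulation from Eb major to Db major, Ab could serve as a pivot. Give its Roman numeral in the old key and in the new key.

IV in Eb major; V in Db major

The scale of Eb major is Eb F G Ab Bb C D; Ab is degree 4, and the triad built there (Ab-C-Eb) is major, so it is IV.
The scale of Db major is Db Eb F Gb Ab Bb C; Ab is degree 5, and the triad built there (Ab-C-Eb) is major, so it is V.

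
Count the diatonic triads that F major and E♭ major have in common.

2

Diatonic triads of F major: F (I), Gm (ii), Am (iii), B♭ (IV), C (V), Dm (vi), Edim (vii°).
Diatonic triads of E♭ major: E♭ (I), Fm (ii), Gm (iii), A♭ (IV), B♭ (V), Cm (vi), Ddim (vii°).
Matching root and quality in both lists: Gm, B♭.
That gives 2 common triads.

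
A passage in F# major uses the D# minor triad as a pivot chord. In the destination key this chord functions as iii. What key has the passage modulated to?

B major

The numeral iii denotes a minor triad on scale degree 3. With D# on degree 3, the tonic of the new key is B.
Degree 3 carries a minor triad in major keys, so the destination is B major.
Check: the diatonic triads of B major are B (I), C#m (ii), D#m (iii), E (IV), F# (V), G#m (vi), A#dim (vii°) — D# minor is indeed iii.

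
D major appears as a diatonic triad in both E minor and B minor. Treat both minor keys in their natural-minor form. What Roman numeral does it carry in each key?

VII in E minor; III in B minor

The scale of E minor (natural minor) is E F♯ G A B C D; D is degree 7, and the triad built there (D-F♯-A) is major, so it is VII.
The scale of B minor (natural minor) is B C♯ D E F♯ G A; D is degree 3, and the triad built there (D-F♯-A) is major, so it is III.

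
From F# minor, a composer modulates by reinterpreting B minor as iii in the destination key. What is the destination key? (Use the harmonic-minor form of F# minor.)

The numeral iii denotes a minor triad on scale degree 3. With B on degree 3, the tonic of the new key is G.
Degree 3 carries a minor triad in major keys, so the destination is G major.
Check: the diatonic triads of G major are G (I), Am (ii), Bm (iii), C (IV), D (V), Em (vi), F#dim (vii°) — B minor is indeed iii.

G major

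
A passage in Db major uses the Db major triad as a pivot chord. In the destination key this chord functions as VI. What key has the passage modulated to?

F minor

The numeral VI denotes a major triad on scale degree 6. With Db on degree 6, the tonic of the new key is F.
Degree 6 carries a major triad in minor keys, so the destination is F minor.
Check: the diatonic triads of F minor (natural minor) are Fm (i), Gdim (ii°), Ab (III), Bbm (iv), Cm (v), Db (VI), Eb (VII) — Db major is indeed VI.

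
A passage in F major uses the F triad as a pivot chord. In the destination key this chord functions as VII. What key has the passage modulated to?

G minor

The numeral VII denotes a major triad on scale degree 7. With F on degree 7, the tonic of the new key is G.
Degree 7 carries a major triad in natural-minor keys, so the destination is G minor.
Check: the diatonic triads of G minor (natural minor) are Gm (i), Adim (ii°), Bb (III), Cm (iv), Dm (v), Eb (VI), F (VII) — F is indeed VII.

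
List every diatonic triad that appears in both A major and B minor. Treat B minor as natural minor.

Triads in A major: A (I), Bm (ii), C#m (iii), D (IV), E (V), F#m (vi), G#dim (vii°).
Triads in B minor (natural minor): Bm (i), C#dim (ii°), D (III), Em (iv), F#m (v), G (VI), A (VII).
Shared triads with their functions: A (I in A major, VII in B minor); Bm (ii in A major, i in B minor); D (IV in A major, III in B minor); F#m (vi in A major, v in B minor).

A, Bm, D, F#m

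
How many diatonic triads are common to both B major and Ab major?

Diatonic triads of B major: B (I), C#m (ii), D#m (iii), E (IV), F# (V), G#m (vi), A#dim (vii°).
Diatonic triads of Ab major: Ab (I), Bbm (ii), Cm (iii), Db (IV), Eb (V), Fm (vi), Gdim (vii°).
No triad has the same root and quality in both keys.

0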